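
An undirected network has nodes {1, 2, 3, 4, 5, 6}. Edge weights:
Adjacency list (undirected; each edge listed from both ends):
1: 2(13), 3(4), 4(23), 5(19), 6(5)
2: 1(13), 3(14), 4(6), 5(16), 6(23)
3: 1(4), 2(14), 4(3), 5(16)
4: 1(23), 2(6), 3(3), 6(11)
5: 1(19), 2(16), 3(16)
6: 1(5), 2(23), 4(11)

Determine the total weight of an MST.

Prim's algorithm from 6:
Step 1: cheapest edge leaving the tree is 1-6 (5); add 1.
Step 2: cheapest edge leaving the tree is 1-3 (4); add 3.
Step 3: cheapest edge leaving the tree is 3-4 (3); add 4.
Step 4: cheapest edge leaving the tree is 2-4 (6); add 2.
Step 5: cheapest edge leaving the tree is 2-5 (16); add 5.
MST edges: 1-6, 1-3, 3-4, 2-4, 2-5; total weight 5+4+3+6+16 = 34.

34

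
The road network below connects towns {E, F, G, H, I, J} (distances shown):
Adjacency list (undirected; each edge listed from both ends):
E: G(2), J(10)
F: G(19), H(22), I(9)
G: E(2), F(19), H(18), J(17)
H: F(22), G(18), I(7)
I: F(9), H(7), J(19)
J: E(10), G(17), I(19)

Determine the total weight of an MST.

Prim's algorithm from I:
Step 1: frontier [H–I 7, F–I 9, I–J 19] → take H–I (7); add H.
Step 2: frontier [G–H 18, F–H 22, F–I 9, I–J 19] → take F–I (9); add F.
Step 3: frontier [F–G 19, G–H 18, I–J 19] → take G–H (18); add G.
Step 4: frontier [E–G 2, G–J 17, I–J 19] → take E–G (2); add E.
Step 5: frontier [E–J 10, G–J 17, I–J 19] → take E–J (10); add J.
MST edges: H–I, F–I, G–H, E–G, E–J; total weight 7+9+18+2+10 = 46.

46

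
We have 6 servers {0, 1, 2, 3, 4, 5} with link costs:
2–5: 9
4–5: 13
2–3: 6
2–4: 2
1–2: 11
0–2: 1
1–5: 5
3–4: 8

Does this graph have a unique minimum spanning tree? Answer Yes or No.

Yes

Kruskal's algorithm — process edges by increasing weight (ties by edge label):
0–2 (1): add — endpoints in different components.
2–4 (2): add — endpoints in different components.
1–5 (5): add — endpoints in different components.
2–3 (6): add — endpoints in different components.
3–4 (8): skip — 3 and 4 already connected.
2–5 (9): add — endpoints in different components.
Every non-tree edge has weight strictly greater than the heaviest edge on the tree path between its endpoints, so the MST is unique.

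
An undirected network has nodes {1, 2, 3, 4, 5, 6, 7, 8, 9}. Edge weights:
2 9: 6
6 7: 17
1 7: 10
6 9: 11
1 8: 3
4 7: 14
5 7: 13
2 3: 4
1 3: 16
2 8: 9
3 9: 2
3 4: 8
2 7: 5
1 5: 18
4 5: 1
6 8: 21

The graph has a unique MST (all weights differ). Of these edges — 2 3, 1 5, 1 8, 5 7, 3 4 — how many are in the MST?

3

Kruskal: consider edges lightest-first.
4 5 (1): add — endpoints in different components.
3 9 (2): add — endpoints in different components.
1 8 (3): add — endpoints in different components.
2 3 (4): add — endpoints in different components.
2 7 (5): add — endpoints in different components.
2 9 (6): skip — 2 and 9 already connected.
3 4 (8): add — endpoints in different components.
2 8 (9): add — endpoints in different components.
1 7 (10): skip — 1 and 7 already connected.
6 9 (11): add — endpoints in different components.
MST edge set: {4 5, 3 9, 1 8, 2 3, 2 7, 3 4, 2 8, 6 9}.
Of the listed edges, {2 3, 1 8, 3 4} are in the MST → 3.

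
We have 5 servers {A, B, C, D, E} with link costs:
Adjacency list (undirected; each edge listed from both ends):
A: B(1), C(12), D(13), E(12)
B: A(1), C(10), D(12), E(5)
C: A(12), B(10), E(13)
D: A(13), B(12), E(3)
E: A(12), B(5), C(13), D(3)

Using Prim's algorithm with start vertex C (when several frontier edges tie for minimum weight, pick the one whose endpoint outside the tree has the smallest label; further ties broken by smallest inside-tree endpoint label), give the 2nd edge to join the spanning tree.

A-B

Prim, starting at C.
Step 1: frontier [B C 10, A C 12, C E 13] → take B C (10); add B.
Step 2: frontier [A B 1, B E 5, B D 12, A C 12, C E 13] → take A B (1); add A.
Step 3: frontier [A E 12, A D 13, B E 5, B D 12, C E 13] → take B E (5); add E.
Step 4: frontier [A D 13, B D 12, D E 3] → take D E (3); add D.
The 2nd edge added is A B.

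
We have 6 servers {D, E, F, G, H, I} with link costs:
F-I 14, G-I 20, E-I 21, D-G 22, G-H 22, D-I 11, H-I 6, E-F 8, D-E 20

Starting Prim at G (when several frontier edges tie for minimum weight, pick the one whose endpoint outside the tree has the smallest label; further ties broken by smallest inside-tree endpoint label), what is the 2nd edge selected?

H-I

Prim's algorithm from G:
Step 1: frontier [G-I 20, D-G 22, G-H 22] → take G-I (20); add I.
Step 2: frontier [D-G 22, G-H 22, H-I 6, D-I 11, F-I 14, E-I 21] → take H-I (6); add H.
Step 3: frontier [D-G 22, D-I 11, F-I 14, E-I 21] → take D-I (11); add D.
Step 4: frontier [D-E 20, F-I 14, E-I 21] → take F-I (14); add F.
Step 5: frontier [D-E 20, E-F 8, E-I 21] → take E-F (8); add E.
The 2nd edge added is H-I.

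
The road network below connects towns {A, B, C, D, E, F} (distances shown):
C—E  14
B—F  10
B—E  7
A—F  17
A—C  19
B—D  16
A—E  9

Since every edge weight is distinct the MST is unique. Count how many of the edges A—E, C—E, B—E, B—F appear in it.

Kruskal's algorithm — process edges by increasing weight (ties by edge label):
B—E (7): add. Components now {A} {B,E} {C} {D} {F}
A—E (9): add. Components now {A,B,E} {C} {D} {F}
B—F (10): add. Components now {A,B,E,F} {C} {D}
C—E (14): add. Components now {A,B,C,E,F} {D}
B—D (16): add. Components now {A,B,C,D,E,F}
MST edge set: {B—E, A—E, B—F, C—E, B—D}.
Of the listed edges, {A—E, C—E, B—E, B—F} are in the MST → 4.

4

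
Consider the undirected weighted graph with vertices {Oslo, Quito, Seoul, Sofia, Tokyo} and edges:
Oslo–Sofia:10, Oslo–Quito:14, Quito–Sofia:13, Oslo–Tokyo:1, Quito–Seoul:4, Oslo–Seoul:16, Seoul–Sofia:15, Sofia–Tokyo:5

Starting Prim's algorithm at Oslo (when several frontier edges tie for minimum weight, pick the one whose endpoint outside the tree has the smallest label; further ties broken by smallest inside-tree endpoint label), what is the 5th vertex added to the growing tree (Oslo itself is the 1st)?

Seoul

Prim's algorithm from Oslo:
Step 1: frontier [Oslo–Tokyo 1, Oslo–Sofia 10, Oslo–Quito 14, Oslo–Seoul 16] → take Oslo–Tokyo (1); add Tokyo.
Step 2: frontier [Oslo–Sofia 10, Oslo–Quito 14, Oslo–Seoul 16, Sofia–Tokyo 5] → take Sofia–Tokyo (5); add Sofia.
Step 3: frontier [Oslo–Quito 14, Oslo–Seoul 16, Quito–Sofia 13, Seoul–Sofia 15] → take Quito–Sofia (13); add Quito.
Step 4: frontier [Oslo–Seoul 16, Quito–Seoul 4, Seoul–Sofia 15] → take Quito–Seoul (4); add Seoul.
Vertex order: Oslo, Tokyo, Sofia, Quito, Seoul. The 5th vertex is Seoul.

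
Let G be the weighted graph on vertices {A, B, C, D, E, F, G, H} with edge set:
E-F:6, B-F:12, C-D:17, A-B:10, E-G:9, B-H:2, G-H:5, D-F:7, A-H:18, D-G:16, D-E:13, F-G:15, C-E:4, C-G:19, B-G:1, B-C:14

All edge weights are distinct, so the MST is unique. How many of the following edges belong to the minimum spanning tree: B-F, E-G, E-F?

2

Kruskal: consider edges lightest-first.
B-G (1): add — endpoints in different components.
B-H (2): add — endpoints in different components.
C-E (4): add — endpoints in different components.
G-H (5): skip — G and H already connected.
E-F (6): add — endpoints in different components.
D-F (7): add — endpoints in different components.
E-G (9): add — endpoints in different components.
A-B (10): add — endpoints in different components.
MST edge set: {B-G, B-H, C-E, E-F, D-F, E-G, A-B}.
Of the listed edges, {E-G, E-F} are in the MST → 2.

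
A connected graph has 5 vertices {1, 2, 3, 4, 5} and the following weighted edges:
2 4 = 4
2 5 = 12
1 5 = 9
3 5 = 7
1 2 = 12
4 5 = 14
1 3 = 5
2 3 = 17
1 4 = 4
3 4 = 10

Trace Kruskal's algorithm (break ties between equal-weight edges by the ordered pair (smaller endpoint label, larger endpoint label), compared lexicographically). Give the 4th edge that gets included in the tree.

Sort edges by weight, then run Kruskal:
1 4 (4): add. Components now {1,4} {2} {3} {5}
2 4 (4): add. Components now {1,2,4} {3} {5}
1 3 (5): add. Components now {1,2,3,4} {5}
3 5 (7): add. Components now {1,2,3,4,5}
The 4th edge added is 3 5.

3-5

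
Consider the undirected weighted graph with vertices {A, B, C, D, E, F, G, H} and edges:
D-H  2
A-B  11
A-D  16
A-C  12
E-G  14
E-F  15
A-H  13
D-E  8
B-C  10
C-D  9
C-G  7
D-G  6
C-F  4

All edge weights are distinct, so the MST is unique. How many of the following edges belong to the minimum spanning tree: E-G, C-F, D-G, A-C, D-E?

3

Kruskal's algorithm — process edges by increasing weight (ties by edge label):
D-H (2): add — endpoints in different components.
C-F (4): add — endpoints in different components.
D-G (6): add — endpoints in different components.
C-G (7): add — endpoints in different components.
D-E (8): add — endpoints in different components.
C-D (9): skip — C and D already connected.
B-C (10): add — endpoints in different components.
A-B (11): add — endpoints in different components.
MST edge set: {D-H, C-F, D-G, C-G, D-E, B-C, A-B}.
Of the listed edges, {C-F, D-G, D-E} are in the MST → 3.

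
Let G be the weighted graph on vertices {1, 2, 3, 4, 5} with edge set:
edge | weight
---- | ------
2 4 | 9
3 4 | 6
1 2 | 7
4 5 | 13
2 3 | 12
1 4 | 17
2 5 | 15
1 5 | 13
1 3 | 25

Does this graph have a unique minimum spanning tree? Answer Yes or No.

No

Kruskal's algorithm — process edges by increasing weight (ties by edge label):
3 4 (6): add — endpoints in different components.
1 2 (7): add — endpoints in different components.
2 4 (9): add — endpoints in different components.
2 3 (12): skip — 2 and 3 already connected.
1 5 (13): add — endpoints in different components.
Non-tree edge 4 5 has weight 13, equal to the heaviest edge on its tree cycle — swapping gives another MST of the same weight. Not unique.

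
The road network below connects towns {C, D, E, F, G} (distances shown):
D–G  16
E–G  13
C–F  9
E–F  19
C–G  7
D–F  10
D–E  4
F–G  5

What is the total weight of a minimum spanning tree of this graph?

Prim, starting at D.
Step 1: cheapest edge leaving the tree is D–E (4); add E.
Step 2: cheapest edge leaving the tree is D–F (10); add F.
Step 3: cheapest edge leaving the tree is F–G (5); add G.
Step 4: cheapest edge leaving the tree is C–G (7); add C.
MST edges: D–E, D–F, F–G, C–G; total weight 4+10+5+7 = 26.

26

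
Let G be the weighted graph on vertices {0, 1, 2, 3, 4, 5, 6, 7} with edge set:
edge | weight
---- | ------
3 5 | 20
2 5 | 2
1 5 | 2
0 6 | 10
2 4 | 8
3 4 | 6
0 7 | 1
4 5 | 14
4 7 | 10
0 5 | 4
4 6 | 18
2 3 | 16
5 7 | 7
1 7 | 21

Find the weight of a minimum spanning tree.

Prim, starting at 5.
Step 1: cheapest edge leaving the tree is 1 5 (2); add 1.
Step 2: cheapest edge leaving the tree is 2 5 (2); add 2.
Step 3: cheapest edge leaving the tree is 0 5 (4); add 0.
Step 4: cheapest edge leaving the tree is 0 7 (1); add 7.
Step 5: cheapest edge leaving the tree is 2 4 (8); add 4.
Step 6: cheapest edge leaving the tree is 3 4 (6); add 3.
Step 7: cheapest edge leaving the tree is 0 6 (10); add 6.
MST edges: 1 5, 2 5, 0 5, 0 7, 2 4, 3 4, 0 6; total weight 2+2+4+1+8+6+10 = 33.

33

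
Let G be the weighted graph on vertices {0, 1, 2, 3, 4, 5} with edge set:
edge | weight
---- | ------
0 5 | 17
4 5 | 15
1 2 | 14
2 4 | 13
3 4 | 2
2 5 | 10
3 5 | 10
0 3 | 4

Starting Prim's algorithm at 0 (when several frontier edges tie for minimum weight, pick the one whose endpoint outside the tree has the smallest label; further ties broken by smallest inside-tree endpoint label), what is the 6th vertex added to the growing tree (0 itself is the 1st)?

1

Grow the tree from 0 using Prim:
Step 1: cheapest edge leaving the tree is 0 3 (4); add 3.
Step 2: cheapest edge leaving the tree is 3 4 (2); add 4.
Step 3: cheapest edge leaving the tree is 3 5 (10); add 5.
Step 4: cheapest edge leaving the tree is 2 5 (10); add 2.
Step 5: cheapest edge leaving the tree is 1 2 (14); add 1.
Vertex order: 0, 3, 4, 5, 2, 1. The 6th vertex is 1.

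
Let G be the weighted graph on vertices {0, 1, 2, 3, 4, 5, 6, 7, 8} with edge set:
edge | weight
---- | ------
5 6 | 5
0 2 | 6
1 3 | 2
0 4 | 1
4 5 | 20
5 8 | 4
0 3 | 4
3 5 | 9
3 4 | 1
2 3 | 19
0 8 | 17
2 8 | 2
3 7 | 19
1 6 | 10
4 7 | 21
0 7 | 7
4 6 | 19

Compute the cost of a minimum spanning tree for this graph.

28

Sort edges by weight, then run Kruskal:
0 4 (1): add — endpoints in different components.
3 4 (1): add — endpoints in different components.
1 3 (2): add — endpoints in different components.
2 8 (2): add — endpoints in different components.
0 3 (4): skip — 0 and 3 already connected.
5 8 (4): add — endpoints in different components.
5 6 (5): add — endpoints in different components.
0 2 (6): add — endpoints in different components.
0 7 (7): add — endpoints in different components.
MST edges: 0 4, 3 4, 1 3, 2 8, 5 8, 5 6, 0 2, 0 7; total weight 1+1+2+2+4+5+6+7 = 28.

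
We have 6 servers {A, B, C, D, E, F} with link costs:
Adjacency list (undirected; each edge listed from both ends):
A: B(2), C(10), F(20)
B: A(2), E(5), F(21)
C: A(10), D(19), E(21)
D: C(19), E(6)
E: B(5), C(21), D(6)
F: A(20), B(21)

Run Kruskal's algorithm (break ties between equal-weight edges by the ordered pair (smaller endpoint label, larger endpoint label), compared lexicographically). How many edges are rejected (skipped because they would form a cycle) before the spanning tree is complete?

1

Kruskal's algorithm — process edges by increasing weight (ties by edge label):
A–B (2): add — endpoints in different components.
B–E (5): add — endpoints in different components.
D–E (6): add — endpoints in different components.
A–C (10): add — endpoints in different components.
C–D (19): skip — C and D already connected.
A–F (20): add — endpoints in different components.
Edges rejected before the tree was complete: 1.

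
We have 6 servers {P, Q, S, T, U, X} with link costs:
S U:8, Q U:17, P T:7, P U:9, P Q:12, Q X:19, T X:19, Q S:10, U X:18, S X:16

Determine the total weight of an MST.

Prim's algorithm from P:
Step 1: cheapest edge leaving the tree is P T (7); add T.
Step 2: cheapest edge leaving the tree is P U (9); add U.
Step 3: cheapest edge leaving the tree is S U (8); add S.
Step 4: cheapest edge leaving the tree is Q S (10); add Q.
Step 5: cheapest edge leaving the tree is S X (16); add X.
MST edges: P T, P U, S U, Q S, S X; total weight 7+9+8+10+16 = 50.

50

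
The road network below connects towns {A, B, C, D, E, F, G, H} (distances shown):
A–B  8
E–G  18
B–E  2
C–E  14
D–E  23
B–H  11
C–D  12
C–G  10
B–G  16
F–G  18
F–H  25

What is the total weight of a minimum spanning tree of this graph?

75

Prim's algorithm from F:
Step 1: frontier [F–G 18, F–H 25] → take F–G (18); add G.
Step 2: frontier [F–H 25, C–G 10, B–G 16, E–G 18] → take C–G (10); add C.
Step 3: frontier [C–D 12, C–E 14, F–H 25, B–G 16, E–G 18] → take C–D (12); add D.
Step 4: frontier [C–E 14, D–E 23, F–H 25, B–G 16, E–G 18] → take C–E (14); add E.
Step 5: frontier [B–E 2, F–H 25, B–G 16] → take B–E (2); add B.
Step 6: frontier [A–B 8, B–H 11, F–H 25] → take A–B (8); add A.
Step 7: frontier [B–H 11, F–H 25] → take B–H (11); add H.
MST edges: F–G, C–G, C–D, C–E, B–E, A–B, B–H; total weight 18+10+12+14+2+8+11 = 75.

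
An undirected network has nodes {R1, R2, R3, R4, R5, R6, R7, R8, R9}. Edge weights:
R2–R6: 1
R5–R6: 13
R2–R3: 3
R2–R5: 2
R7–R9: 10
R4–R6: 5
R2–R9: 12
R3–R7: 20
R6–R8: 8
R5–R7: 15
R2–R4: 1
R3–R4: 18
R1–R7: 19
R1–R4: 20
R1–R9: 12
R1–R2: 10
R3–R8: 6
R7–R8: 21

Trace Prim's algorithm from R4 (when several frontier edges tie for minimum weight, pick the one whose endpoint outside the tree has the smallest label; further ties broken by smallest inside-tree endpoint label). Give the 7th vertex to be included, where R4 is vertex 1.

Grow the tree from R4 using Prim:
Step 1: cheapest edge leaving the tree is R2–R4 (1); add R2.
Step 2: cheapest edge leaving the tree is R2–R6 (1); add R6.
Step 3: cheapest edge leaving the tree is R2–R5 (2); add R5.
Step 4: cheapest edge leaving the tree is R2–R3 (3); add R3.
Step 5: cheapest edge leaving the tree is R3–R8 (6); add R8.
Step 6: cheapest edge leaving the tree is R1–R2 (10); add R1.
Step 7: cheapest edge leaving the tree is R1–R9 (12); add R9.
Step 8: cheapest edge leaving the tree is R7–R9 (10); add R7.
Vertex order: R4, R2, R6, R5, R3, R8, R1, R9, R7. The 7th vertex is R1.

R1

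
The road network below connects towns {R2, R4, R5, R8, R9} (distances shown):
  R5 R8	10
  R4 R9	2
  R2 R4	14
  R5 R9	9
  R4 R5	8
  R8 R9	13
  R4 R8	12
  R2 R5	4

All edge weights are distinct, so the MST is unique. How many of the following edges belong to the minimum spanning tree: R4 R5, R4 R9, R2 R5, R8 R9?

Kruskal's algorithm — process edges by increasing weight (ties by edge label):
R4 R9 (2): add — endpoints in different components.
R2 R5 (4): add — endpoints in different components.
R4 R5 (8): add — endpoints in different components.
R5 R9 (9): skip — R9 and R5 already connected.
R5 R8 (10): add — endpoints in different components.
MST edge set: {R4 R9, R2 R5, R4 R5, R5 R8}.
Of the listed edges, {R4 R5, R4 R9, R2 R5} are in the MST → 3.

3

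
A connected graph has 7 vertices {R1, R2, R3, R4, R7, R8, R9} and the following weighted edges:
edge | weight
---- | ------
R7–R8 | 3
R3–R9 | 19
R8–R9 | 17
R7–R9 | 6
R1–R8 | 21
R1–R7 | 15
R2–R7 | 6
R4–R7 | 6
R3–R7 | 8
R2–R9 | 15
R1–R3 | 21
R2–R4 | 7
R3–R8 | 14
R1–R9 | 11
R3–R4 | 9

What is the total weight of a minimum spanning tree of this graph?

Kruskal: consider edges lightest-first.
R7–R8 (3): add — endpoints in different components.
R2–R7 (6): add — endpoints in different components.
R4–R7 (6): add — endpoints in different components.
R7–R9 (6): add — endpoints in different components.
R2–R4 (7): skip — R4 and R2 already connected.
R3–R7 (8): add — endpoints in different components.
R3–R4 (9): skip — R4 and R3 already connected.
R1–R9 (11): add — endpoints in different components.
MST edges: R7–R8, R2–R7, R4–R7, R7–R9, R3–R7, R1–R9; total weight 3+6+6+6+8+11 = 40.

40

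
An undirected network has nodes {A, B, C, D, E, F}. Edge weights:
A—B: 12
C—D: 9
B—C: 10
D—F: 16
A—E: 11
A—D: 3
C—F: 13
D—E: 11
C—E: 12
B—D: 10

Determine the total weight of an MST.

46

Sort edges by weight, then run Kruskal:
A—D (3): add. Components now {A,D} {B} {C} {E} {F}
C—D (9): add. Components now {A,C,D} {B} {E} {F}
B—C (10): add. Components now {A,B,C,D} {E} {F}
B—D (10): skip — B and D already connected.
A—E (11): add. Components now {A,B,C,D,E} {F}
D—E (11): skip — D and E already connected.
A—B (12): skip — A and B already connected.
C—E (12): skip — C and E already connected.
C—F (13): add. Components now {A,B,C,D,E,F}
MST edges: A—D, C—D, B—C, A—E, C—F; total weight 3+9+10+11+13 = 46.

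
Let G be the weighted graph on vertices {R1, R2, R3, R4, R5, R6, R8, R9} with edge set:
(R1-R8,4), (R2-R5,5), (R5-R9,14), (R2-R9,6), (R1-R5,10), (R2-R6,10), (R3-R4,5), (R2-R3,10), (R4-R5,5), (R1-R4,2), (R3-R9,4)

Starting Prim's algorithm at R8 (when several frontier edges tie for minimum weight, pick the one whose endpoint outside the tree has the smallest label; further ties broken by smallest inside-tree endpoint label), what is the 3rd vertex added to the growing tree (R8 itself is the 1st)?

Prim, starting at R8.
Step 1: cheapest edge leaving the tree is R1-R8 (4); add R1.
Step 2: cheapest edge leaving the tree is R1-R4 (2); add R4.
Step 3: cheapest edge leaving the tree is R3-R4 (5); add R3.
Step 4: cheapest edge leaving the tree is R3-R9 (4); add R9.
Step 5: cheapest edge leaving the tree is R4-R5 (5); add R5.
Step 6: cheapest edge leaving the tree is R2-R5 (5); add R2.
Step 7: cheapest edge leaving the tree is R2-R6 (10); add R6.
Vertex order: R8, R1, R4, R3, R9, R5, R2, R6. The 3rd vertex is R4.

R4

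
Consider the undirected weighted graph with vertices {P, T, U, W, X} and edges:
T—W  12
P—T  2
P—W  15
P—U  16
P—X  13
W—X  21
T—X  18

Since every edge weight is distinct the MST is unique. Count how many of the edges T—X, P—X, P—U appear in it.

Sort edges by weight, then run Kruskal:
P—T (2): add — endpoints in different components.
T—W (12): add — endpoints in different components.
P—X (13): add — endpoints in different components.
P—W (15): skip — W and P already connected.
P—U (16): add — endpoints in different components.
MST edge set: {P—T, T—W, P—X, P—U}.
Of the listed edges, {P—X, P—U} are in the MST → 2.

2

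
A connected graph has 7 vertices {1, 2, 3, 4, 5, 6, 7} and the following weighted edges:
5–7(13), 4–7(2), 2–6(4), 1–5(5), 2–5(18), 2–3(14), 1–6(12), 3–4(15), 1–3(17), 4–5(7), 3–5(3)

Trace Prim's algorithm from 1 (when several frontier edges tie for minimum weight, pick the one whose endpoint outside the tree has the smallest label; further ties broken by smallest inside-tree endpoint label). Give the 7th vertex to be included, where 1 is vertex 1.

2

Prim's algorithm from 1:
Step 1: cheapest edge leaving the tree is 1–5 (5); add 5.
Step 2: cheapest edge leaving the tree is 3–5 (3); add 3.
Step 3: cheapest edge leaving the tree is 4–5 (7); add 4.
Step 4: cheapest edge leaving the tree is 4–7 (2); add 7.
Step 5: cheapest edge leaving the tree is 1–6 (12); add 6.
Step 6: cheapest edge leaving the tree is 2–6 (4); add 2.
Vertex order: 1, 5, 3, 4, 7, 6, 2. The 7th vertex is 2.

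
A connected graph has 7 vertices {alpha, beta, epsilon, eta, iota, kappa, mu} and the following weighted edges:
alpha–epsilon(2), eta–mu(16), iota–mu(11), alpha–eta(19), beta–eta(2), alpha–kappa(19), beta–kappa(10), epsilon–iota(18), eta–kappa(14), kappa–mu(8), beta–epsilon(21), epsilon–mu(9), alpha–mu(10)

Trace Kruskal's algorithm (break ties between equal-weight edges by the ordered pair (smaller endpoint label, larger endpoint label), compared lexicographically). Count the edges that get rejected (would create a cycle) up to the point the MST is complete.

Kruskal's algorithm — process edges by increasing weight (ties by edge label):
alpha–epsilon (2): add. Components now {alpha,epsilon} {iota} {beta} {kappa} {mu} {eta}
beta–eta (2): add. Components now {alpha,epsilon} {iota} {beta,eta} {kappa} {mu}
kappa–mu (8): add. Components now {alpha,epsilon} {iota} {beta,eta} {kappa,mu}
epsilon–mu (9): add. Components now {alpha,epsilon,kappa,mu} {iota} {beta,eta}
alpha–mu (10): skip — alpha and mu already connected.
beta–kappa (10): add. Components now {alpha,beta,epsilon,eta,kappa,mu} {iota}
iota–mu (11): add. Components now {alpha,beta,epsilon,eta,iota,kappa,mu}
Edges rejected before the tree was complete: 1.

1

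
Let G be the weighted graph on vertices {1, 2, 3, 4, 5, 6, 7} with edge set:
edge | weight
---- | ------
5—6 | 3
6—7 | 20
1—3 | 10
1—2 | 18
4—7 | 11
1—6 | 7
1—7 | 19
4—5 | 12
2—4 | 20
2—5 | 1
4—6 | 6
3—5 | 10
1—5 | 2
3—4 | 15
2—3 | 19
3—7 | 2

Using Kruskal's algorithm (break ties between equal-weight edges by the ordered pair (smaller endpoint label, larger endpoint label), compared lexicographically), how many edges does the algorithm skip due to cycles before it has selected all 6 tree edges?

1

Kruskal: consider edges lightest-first.
2—5 (1): add — endpoints in different components.
1—5 (2): add — endpoints in different components.
3—7 (2): add — endpoints in different components.
5—6 (3): add — endpoints in different components.
4—6 (6): add — endpoints in different components.
1—6 (7): skip — 1 and 6 already connected.
1—3 (10): add — endpoints in different components.
Edges rejected before the tree was complete: 1.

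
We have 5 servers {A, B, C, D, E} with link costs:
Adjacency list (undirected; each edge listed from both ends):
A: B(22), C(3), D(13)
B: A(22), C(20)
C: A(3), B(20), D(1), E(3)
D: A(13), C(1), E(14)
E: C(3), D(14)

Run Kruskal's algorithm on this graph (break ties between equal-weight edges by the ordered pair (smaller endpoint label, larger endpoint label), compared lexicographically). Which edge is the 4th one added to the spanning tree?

Kruskal's algorithm — process edges by increasing weight (ties by edge label):
C—D (1): add — endpoints in different components.
A—C (3): add — endpoints in different components.
C—E (3): add — endpoints in different components.
A—D (13): skip — A and D already connected.
D—E (14): skip — D and E already connected.
B—C (20): add — endpoints in different components.
The 4th edge added is B—C.

B-C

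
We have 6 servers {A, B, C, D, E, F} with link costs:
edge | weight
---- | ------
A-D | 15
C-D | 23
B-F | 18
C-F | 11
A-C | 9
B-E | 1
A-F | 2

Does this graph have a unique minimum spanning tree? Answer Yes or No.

Yes

Sort edges by weight, then run Kruskal:
B-E (1): add. Components now {A} {B,E} {C} {D} {F}
A-F (2): add. Components now {A,F} {B,E} {C} {D}
A-C (9): add. Components now {A,C,F} {B,E} {D}
C-F (11): skip — C and F already connected.
A-D (15): add. Components now {A,C,D,F} {B,E}
B-F (18): add. Components now {A,B,C,D,E,F}
Every non-tree edge has weight strictly greater than the heaviest edge on the tree path between its endpoints, so the MST is unique.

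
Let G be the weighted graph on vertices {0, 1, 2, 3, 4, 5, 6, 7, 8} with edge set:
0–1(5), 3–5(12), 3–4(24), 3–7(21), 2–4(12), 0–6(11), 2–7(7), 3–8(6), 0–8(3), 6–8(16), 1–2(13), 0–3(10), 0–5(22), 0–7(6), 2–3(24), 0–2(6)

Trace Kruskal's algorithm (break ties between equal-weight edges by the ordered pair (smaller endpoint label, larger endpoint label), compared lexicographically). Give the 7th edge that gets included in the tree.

Kruskal: consider edges lightest-first.
0–8 (3): add — endpoints in different components.
0–1 (5): add — endpoints in different components.
0–2 (6): add — endpoints in different components.
0–7 (6): add — endpoints in different components.
3–8 (6): add — endpoints in different components.
2–7 (7): skip — 2 and 7 already connected.
0–3 (10): skip — 0 and 3 already connected.
0–6 (11): add — endpoints in different components.
2–4 (12): add — endpoints in different components.
3–5 (12): add — endpoints in different components.
The 7th edge added is 2–4.

2-4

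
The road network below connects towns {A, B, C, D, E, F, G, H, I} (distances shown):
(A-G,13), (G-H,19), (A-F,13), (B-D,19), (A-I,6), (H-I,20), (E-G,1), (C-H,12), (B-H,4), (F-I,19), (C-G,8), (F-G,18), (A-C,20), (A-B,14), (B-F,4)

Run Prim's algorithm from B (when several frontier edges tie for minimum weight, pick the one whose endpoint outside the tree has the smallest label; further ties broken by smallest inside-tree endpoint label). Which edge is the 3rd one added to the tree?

C-H

Prim's algorithm from B:
Step 1: cheapest edge leaving the tree is B-F (4); add F.
Step 2: cheapest edge leaving the tree is B-H (4); add H.
Step 3: cheapest edge leaving the tree is C-H (12); add C.
Step 4: cheapest edge leaving the tree is C-G (8); add G.
Step 5: cheapest edge leaving the tree is E-G (1); add E.
Step 6: cheapest edge leaving the tree is A-F (13); add A.
Step 7: cheapest edge leaving the tree is A-I (6); add I.
Step 8: cheapest edge leaving the tree is B-D (19); add D.
The 3rd edge added is C-H.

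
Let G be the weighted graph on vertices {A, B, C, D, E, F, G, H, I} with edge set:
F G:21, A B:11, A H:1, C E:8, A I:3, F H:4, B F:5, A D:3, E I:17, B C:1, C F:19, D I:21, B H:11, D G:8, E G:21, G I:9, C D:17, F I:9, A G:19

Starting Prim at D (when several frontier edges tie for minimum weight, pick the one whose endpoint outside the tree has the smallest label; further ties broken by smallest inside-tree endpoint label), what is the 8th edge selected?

Grow the tree from D using Prim:
Step 1: cheapest edge leaving the tree is A D (3); add A.
Step 2: cheapest edge leaving the tree is A H (1); add H.
Step 3: cheapest edge leaving the tree is A I (3); add I.
Step 4: cheapest edge leaving the tree is F H (4); add F.
Step 5: cheapest edge leaving the tree is B F (5); add B.
Step 6: cheapest edge leaving the tree is B C (1); add C.
Step 7: cheapest edge leaving the tree is C E (8); add E.
Step 8: cheapest edge leaving the tree is D G (8); add G.
The 8th edge added is D G.

D-G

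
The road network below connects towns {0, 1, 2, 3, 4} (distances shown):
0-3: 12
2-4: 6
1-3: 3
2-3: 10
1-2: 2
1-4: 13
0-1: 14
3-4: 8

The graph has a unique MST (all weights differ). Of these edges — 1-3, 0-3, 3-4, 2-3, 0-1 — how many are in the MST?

2

Kruskal's algorithm — process edges by increasing weight (ties by edge label):
1-2 (2): add. Components now {0} {1,2} {3} {4}
1-3 (3): add. Components now {0} {1,2,3} {4}
2-4 (6): add. Components now {0} {1,2,3,4}
3-4 (8): skip — 3 and 4 already connected.
2-3 (10): skip — 2 and 3 already connected.
0-3 (12): add. Components now {0,1,2,3,4}
MST edge set: {1-2, 1-3, 2-4, 0-3}.
Of the listed edges, {1-3, 0-3} are in the MST → 2.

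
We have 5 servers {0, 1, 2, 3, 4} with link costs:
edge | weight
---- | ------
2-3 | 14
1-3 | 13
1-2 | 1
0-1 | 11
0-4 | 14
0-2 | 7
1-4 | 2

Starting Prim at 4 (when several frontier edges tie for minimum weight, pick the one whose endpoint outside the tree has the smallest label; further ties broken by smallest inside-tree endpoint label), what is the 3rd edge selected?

0-2

Prim, starting at 4.
Step 1: cheapest edge leaving the tree is 1-4 (2); add 1.
Step 2: cheapest edge leaving the tree is 1-2 (1); add 2.
Step 3: cheapest edge leaving the tree is 0-2 (7); add 0.
Step 4: cheapest edge leaving the tree is 1-3 (13); add 3.
The 3rd edge added is 0-2.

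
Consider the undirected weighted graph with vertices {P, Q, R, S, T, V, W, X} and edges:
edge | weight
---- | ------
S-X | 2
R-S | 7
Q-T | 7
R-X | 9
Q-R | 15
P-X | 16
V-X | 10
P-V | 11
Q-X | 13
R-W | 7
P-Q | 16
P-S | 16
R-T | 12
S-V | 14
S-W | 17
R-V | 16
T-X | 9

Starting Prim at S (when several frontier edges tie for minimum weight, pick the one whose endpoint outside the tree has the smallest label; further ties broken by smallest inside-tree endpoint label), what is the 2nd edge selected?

R-S

Grow the tree from S using Prim:
Step 1: cheapest edge leaving the tree is S-X (2); add X.
Step 2: cheapest edge leaving the tree is R-S (7); add R.
Step 3: cheapest edge leaving the tree is R-W (7); add W.
Step 4: cheapest edge leaving the tree is T-X (9); add T.
Step 5: cheapest edge leaving the tree is Q-T (7); add Q.
Step 6: cheapest edge leaving the tree is V-X (10); add V.
Step 7: cheapest edge leaving the tree is P-V (11); add P.
The 2nd edge added is R-S.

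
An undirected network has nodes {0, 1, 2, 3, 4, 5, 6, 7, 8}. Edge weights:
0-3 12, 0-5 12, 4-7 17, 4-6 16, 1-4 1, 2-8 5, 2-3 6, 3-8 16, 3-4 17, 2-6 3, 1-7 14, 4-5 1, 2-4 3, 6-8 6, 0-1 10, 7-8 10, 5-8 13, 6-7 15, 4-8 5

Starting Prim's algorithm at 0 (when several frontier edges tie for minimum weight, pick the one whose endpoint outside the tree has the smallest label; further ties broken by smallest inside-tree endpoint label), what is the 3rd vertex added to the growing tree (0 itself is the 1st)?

Grow the tree from 0 using Prim:
Step 1: cheapest edge leaving the tree is 0-1 (10); add 1.
Step 2: cheapest edge leaving the tree is 1-4 (1); add 4.
Step 3: cheapest edge leaving the tree is 4-5 (1); add 5.
Step 4: cheapest edge leaving the tree is 2-4 (3); add 2.
Step 5: cheapest edge leaving the tree is 2-6 (3); add 6.
Step 6: cheapest edge leaving the tree is 2-8 (5); add 8.
Step 7: cheapest edge leaving the tree is 2-3 (6); add 3.
Step 8: cheapest edge leaving the tree is 7-8 (10); add 7.
Vertex order: 0, 1, 4, 5, 2, 6, 8, 3, 7. The 3rd vertex is 4.

4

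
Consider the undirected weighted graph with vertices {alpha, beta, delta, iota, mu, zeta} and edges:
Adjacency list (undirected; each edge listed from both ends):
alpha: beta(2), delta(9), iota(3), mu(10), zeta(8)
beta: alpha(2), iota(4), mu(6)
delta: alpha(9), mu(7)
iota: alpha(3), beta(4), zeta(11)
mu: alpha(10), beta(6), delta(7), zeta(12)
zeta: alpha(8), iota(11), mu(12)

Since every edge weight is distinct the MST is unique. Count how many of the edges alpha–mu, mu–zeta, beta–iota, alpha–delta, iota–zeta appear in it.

0

Kruskal's algorithm — process edges by increasing weight (ties by edge label):
alpha–beta (2): add — endpoints in different components.
alpha–iota (3): add — endpoints in different components.
beta–iota (4): skip — beta and iota already connected.
beta–mu (6): add — endpoints in different components.
delta–mu (7): add — endpoints in different components.
alpha–zeta (8): add — endpoints in different components.
MST edge set: {alpha–beta, alpha–iota, beta–mu, delta–mu, alpha–zeta}.
Of the listed edges, {} are in the MST → 0.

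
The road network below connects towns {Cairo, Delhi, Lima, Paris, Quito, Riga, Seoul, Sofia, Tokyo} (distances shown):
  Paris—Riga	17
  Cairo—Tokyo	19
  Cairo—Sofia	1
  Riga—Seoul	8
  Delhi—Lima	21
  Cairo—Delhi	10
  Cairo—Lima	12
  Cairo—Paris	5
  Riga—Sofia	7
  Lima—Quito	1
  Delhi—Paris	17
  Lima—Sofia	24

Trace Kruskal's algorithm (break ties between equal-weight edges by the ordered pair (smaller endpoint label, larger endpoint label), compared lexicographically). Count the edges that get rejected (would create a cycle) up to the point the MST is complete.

2

Kruskal's algorithm — process edges by increasing weight (ties by edge label):
Cairo—Sofia (1): add — endpoints in different components.
Lima—Quito (1): add — endpoints in different components.
Cairo—Paris (5): add — endpoints in different components.
Riga—Sofia (7): add — endpoints in different components.
Riga—Seoul (8): add — endpoints in different components.
Cairo—Delhi (10): add — endpoints in different components.
Cairo—Lima (12): add — endpoints in different components.
Delhi—Paris (17): skip — Delhi and Paris already connected.
Paris—Riga (17): skip — Paris and Riga already connected.
Cairo—Tokyo (19): add — endpoints in different components.
Edges rejected before the tree was complete: 2.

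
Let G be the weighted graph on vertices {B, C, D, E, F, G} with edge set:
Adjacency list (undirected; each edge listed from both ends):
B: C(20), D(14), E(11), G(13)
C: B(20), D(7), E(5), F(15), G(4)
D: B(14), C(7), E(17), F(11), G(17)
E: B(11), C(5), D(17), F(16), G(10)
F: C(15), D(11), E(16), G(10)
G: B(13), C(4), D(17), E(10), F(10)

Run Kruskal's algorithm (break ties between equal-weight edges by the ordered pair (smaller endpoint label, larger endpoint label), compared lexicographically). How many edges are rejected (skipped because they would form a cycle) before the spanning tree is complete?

Sort edges by weight, then run Kruskal:
C-G (4): add. Components now {B} {C,G} {D} {E} {F}
C-E (5): add. Components now {B} {C,E,G} {D} {F}
C-D (7): add. Components now {B} {C,D,E,G} {F}
E-G (10): skip — E and G already connected.
F-G (10): add. Components now {B} {C,D,E,F,G}
B-E (11): add. Components now {B,C,D,E,F,G}
Edges rejected before the tree was complete: 1.

1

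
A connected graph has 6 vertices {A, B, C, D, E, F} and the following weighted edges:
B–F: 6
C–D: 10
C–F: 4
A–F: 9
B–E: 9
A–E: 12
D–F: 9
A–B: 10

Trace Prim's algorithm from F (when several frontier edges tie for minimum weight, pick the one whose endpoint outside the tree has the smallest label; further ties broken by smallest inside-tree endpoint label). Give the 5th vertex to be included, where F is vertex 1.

D

Prim, starting at F.
Step 1: cheapest edge leaving the tree is C–F (4); add C.
Step 2: cheapest edge leaving the tree is B–F (6); add B.
Step 3: cheapest edge leaving the tree is A–F (9); add A.
Step 4: cheapest edge leaving the tree is D–F (9); add D.
Step 5: cheapest edge leaving the tree is B–E (9); add E.
Vertex order: F, C, B, A, D, E. The 5th vertex is D.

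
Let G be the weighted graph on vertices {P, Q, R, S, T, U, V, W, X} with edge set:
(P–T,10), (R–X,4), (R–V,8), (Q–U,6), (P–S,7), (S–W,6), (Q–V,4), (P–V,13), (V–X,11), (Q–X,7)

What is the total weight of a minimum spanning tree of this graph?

57

Prim's algorithm from V:
Step 1: cheapest edge leaving the tree is Q–V (4); add Q.
Step 2: cheapest edge leaving the tree is Q–U (6); add U.
Step 3: cheapest edge leaving the tree is Q–X (7); add X.
Step 4: cheapest edge leaving the tree is R–X (4); add R.
Step 5: cheapest edge leaving the tree is P–V (13); add P.
Step 6: cheapest edge leaving the tree is P–S (7); add S.
Step 7: cheapest edge leaving the tree is S–W (6); add W.
Step 8: cheapest edge leaving the tree is P–T (10); add T.
MST edges: Q–V, Q–U, Q–X, R–X, P–V, P–S, S–W, P–T; total weight 4+6+7+4+13+7+6+10 = 57.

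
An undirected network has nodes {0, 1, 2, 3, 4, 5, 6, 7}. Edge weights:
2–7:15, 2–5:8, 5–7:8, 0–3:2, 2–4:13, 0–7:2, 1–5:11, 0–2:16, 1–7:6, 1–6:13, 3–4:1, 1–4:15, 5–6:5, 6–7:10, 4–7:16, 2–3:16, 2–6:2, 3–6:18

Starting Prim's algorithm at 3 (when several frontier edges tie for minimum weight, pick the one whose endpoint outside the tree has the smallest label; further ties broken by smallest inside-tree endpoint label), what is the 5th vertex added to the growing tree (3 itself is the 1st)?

1

Prim's algorithm from 3:
Step 1: cheapest edge leaving the tree is 3–4 (1); add 4.
Step 2: cheapest edge leaving the tree is 0–3 (2); add 0.
Step 3: cheapest edge leaving the tree is 0–7 (2); add 7.
Step 4: cheapest edge leaving the tree is 1–7 (6); add 1.
Step 5: cheapest edge leaving the tree is 5–7 (8); add 5.
Step 6: cheapest edge leaving the tree is 5–6 (5); add 6.
Step 7: cheapest edge leaving the tree is 2–6 (2); add 2.
Vertex order: 3, 4, 0, 7, 1, 5, 6, 2. The 5th vertex is 1.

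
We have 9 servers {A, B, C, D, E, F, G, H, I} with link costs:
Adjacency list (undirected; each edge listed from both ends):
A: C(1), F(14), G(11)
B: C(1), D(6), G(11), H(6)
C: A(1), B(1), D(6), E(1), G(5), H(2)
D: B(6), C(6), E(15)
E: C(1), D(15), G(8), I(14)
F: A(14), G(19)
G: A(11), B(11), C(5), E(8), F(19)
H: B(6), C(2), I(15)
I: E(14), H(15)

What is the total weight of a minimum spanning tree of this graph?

Kruskal's algorithm — process edges by increasing weight (ties by edge label):
A–C (1): add — endpoints in different components.
B–C (1): add — endpoints in different components.
C–E (1): add — endpoints in different components.
C–H (2): add — endpoints in different components.
C–G (5): add — endpoints in different components.
B–D (6): add — endpoints in different components.
B–H (6): skip — B and H already connected.
C–D (6): skip — C and D already connected.
E–G (8): skip — E and G already connected.
A–G (11): skip — A and G already connected.
B–G (11): skip — B and G already connected.
A–F (14): add — endpoints in different components.
E–I (14): add — endpoints in different components.
MST edges: A–C, B–C, C–E, C–H, C–G, B–D, A–F, E–I; total weight 1+1+1+2+5+6+14+14 = 44.

44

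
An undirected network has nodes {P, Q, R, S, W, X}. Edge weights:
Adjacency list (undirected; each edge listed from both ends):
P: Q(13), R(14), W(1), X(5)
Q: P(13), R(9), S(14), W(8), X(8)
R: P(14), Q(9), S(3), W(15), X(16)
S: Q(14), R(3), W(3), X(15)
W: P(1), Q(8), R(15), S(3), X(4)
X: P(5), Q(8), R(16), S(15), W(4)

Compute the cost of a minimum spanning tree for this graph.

Kruskal: consider edges lightest-first.
P–W (1): add — endpoints in different components.
R–S (3): add — endpoints in different components.
S–W (3): add — endpoints in different components.
W–X (4): add — endpoints in different components.
P–X (5): skip — P and X already connected.
Q–W (8): add — endpoints in different components.
MST edges: P–W, R–S, S–W, W–X, Q–W; total weight 1+3+3+4+8 = 19.

19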